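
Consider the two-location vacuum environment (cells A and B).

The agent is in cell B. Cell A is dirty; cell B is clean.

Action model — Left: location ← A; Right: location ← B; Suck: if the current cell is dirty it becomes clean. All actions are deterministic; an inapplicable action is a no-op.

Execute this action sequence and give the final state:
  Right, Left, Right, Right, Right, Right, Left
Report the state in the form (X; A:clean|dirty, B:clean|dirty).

Right (#1): (B; A:dirty, B:clean)
Left (#2): (A; A:dirty, B:clean)
Right (#3): (B; A:dirty, B:clean)
Right (#4): (B; A:dirty, B:clean)
Right (#5): (B; A:dirty, B:clean)
Right (#6): (B; A:dirty, B:clean)
Left (#7): (A; A:dirty, B:clean)

(A; A:dirty, B:clean)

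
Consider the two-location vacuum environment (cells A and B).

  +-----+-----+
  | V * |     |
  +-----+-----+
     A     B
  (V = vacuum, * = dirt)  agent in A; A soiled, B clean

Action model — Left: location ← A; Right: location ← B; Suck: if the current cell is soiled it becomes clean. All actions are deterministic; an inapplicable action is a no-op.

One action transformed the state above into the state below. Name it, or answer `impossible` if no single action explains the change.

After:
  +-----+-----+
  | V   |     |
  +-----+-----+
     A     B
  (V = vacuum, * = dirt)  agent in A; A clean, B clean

Suck

try  Left: loc=A A=soiled B=clean
try Right: loc=B A=soiled B=clean
try  Suck: loc=A A=clean B=clean  ← match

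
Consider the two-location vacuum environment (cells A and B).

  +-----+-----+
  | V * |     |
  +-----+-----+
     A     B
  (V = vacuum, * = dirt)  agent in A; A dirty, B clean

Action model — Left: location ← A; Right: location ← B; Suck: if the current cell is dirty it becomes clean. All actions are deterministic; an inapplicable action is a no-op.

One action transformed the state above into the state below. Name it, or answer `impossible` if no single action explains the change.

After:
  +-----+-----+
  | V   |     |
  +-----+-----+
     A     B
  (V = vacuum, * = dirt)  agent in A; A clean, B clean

Suck

try  Left: <A|dirty|clean>
try Right: <B|dirty|clean>
try  Suck: <A|clean|clean>  ← match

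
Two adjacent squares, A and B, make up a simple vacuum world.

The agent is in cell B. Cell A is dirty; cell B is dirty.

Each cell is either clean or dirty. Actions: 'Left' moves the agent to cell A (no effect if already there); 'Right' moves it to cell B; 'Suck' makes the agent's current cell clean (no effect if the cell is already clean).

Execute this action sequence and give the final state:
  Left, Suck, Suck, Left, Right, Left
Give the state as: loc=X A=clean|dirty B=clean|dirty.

step 1/6 (Left): loc=A A=dirty B=dirty
step 2/6 (Suck): loc=A A=clean B=dirty
step 3/6 (Suck): loc=A A=clean B=dirty
step 4/6 (Left): loc=A A=clean B=dirty
step 5/6 (Right): loc=B A=clean B=dirty
step 6/6 (Left): loc=A A=clean B=dirty

loc=A A=clean B=dirty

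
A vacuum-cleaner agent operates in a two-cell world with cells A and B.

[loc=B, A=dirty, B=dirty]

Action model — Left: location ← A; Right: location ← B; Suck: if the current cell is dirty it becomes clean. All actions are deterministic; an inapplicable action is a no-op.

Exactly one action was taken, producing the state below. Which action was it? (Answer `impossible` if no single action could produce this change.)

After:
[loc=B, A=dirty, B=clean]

Suck

try  Left: (A; A:dirty, B:dirty)
try Right: (B; A:dirty, B:dirty)
try  Suck: (B; A:dirty, B:clean)  ← match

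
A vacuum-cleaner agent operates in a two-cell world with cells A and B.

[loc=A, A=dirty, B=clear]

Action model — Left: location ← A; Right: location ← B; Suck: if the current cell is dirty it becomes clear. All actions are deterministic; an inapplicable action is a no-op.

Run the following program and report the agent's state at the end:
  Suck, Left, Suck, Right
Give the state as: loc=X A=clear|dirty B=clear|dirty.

loc=B A=clear B=clear

1) do Suck; now loc=A A=clear B=clear
2) do Left; now loc=A A=clear B=clear
3) do Suck; now loc=A A=clear B=clear
4) do Right; now loc=B A=clear B=clear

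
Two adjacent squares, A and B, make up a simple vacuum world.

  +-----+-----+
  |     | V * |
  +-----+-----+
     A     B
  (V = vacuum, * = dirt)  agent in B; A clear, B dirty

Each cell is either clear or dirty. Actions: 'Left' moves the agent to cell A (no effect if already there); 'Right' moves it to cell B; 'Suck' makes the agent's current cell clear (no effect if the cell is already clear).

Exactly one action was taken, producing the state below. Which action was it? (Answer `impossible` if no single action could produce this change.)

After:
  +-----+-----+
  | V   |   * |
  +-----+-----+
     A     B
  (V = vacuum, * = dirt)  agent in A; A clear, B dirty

Left

try  Left: <A|clear|dirty>  ← match
try Right: <B|clear|dirty>
try  Suck: <B|clear|clear>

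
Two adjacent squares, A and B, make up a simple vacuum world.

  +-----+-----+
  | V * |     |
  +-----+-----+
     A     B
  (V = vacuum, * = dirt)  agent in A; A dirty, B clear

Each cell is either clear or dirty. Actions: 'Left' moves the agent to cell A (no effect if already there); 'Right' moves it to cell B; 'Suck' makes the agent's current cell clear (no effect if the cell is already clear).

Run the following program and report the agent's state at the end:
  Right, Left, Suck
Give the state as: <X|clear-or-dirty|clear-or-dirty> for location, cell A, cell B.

step 1/3 (Right): <B|dirty|clear>
step 2/3 (Left): <A|dirty|clear>
step 3/3 (Suck): <A|clear|clear>

<A|clear|clear>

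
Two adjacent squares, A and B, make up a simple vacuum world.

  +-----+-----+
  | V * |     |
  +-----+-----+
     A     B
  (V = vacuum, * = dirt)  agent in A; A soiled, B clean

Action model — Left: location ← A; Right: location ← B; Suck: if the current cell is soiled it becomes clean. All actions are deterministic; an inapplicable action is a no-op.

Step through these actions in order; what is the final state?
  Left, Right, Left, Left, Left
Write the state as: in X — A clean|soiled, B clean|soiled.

in A — A soiled, B clean

1) do Left; now in A — A soiled, B clean
2) do Right; now in B — A soiled, B clean
3) do Left; now in A — A soiled, B clean
4) do Left; now in A — A soiled, B clean
5) do Left; now in A — A soiled, B clean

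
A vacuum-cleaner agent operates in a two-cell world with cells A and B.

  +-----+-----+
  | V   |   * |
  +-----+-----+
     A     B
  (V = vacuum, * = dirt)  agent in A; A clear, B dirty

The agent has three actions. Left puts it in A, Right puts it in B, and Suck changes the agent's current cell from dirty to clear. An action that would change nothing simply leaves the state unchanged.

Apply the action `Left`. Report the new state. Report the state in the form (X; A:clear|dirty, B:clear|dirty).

start: (A; A:clear, B:dirty)
step 1/1 (Left): (A; A:clear, B:dirty)

(A; A:clear, B:dirty)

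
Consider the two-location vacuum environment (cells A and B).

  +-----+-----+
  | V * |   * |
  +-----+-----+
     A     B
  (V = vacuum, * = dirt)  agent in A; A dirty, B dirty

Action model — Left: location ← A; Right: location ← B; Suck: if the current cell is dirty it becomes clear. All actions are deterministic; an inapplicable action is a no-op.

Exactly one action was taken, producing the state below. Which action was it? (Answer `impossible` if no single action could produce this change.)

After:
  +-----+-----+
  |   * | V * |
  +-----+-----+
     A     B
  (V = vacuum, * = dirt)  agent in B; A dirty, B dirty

Right

try  Left: loc=A A=dirty B=dirty
try Right: loc=B A=dirty B=dirty  ← match
try  Suck: loc=A A=clear B=dirty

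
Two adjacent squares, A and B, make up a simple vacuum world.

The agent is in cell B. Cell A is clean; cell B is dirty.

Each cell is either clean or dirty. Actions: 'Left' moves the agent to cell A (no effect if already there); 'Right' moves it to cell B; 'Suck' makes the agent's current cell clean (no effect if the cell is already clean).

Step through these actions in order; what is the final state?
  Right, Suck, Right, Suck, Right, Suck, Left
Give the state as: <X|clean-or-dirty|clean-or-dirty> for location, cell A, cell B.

[1] after Right: <B|clean|dirty>
[2] after Suck: <B|clean|clean>
[3] after Right: <B|clean|clean>
[4] after Suck: <B|clean|clean>
[5] after Right: <B|clean|clean>
[6] after Suck: <B|clean|clean>
[7] after Left: <A|clean|clean>

<A|clean|clean>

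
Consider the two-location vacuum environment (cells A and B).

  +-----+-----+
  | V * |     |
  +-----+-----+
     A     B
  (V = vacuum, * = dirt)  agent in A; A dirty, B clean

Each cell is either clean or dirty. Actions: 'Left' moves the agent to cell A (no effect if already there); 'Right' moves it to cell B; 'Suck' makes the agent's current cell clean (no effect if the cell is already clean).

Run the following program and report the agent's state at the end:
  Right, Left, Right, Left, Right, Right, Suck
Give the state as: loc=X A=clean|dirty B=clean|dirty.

loc=B A=dirty B=clean

[1] after Right: loc=B A=dirty B=clean
[2] after Left: loc=A A=dirty B=clean
[3] after Right: loc=B A=dirty B=clean
[4] after Left: loc=A A=dirty B=clean
[5] after Right: loc=B A=dirty B=clean
[6] after Right: loc=B A=dirty B=clean
[7] after Suck: loc=B A=dirty B=clean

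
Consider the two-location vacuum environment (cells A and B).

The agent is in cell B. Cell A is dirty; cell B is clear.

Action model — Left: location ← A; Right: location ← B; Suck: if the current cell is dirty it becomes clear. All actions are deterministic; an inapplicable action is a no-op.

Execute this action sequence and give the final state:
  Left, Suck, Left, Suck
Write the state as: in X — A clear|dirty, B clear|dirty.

in A — A clear, B clear

t=1 Left ⇒ in A — A dirty, B clear
t=2 Suck ⇒ in A — A clear, B clear
t=3 Left ⇒ in A — A clear, B clear
t=4 Suck ⇒ in A — A clear, B clear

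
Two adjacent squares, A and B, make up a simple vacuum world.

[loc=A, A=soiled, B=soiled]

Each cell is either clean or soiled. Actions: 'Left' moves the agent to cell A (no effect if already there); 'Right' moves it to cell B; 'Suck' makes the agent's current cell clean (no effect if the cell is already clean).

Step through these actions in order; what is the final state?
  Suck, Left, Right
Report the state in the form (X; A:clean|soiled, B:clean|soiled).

[1] after Suck: (A; A:clean, B:soiled)
[2] after Left: (A; A:clean, B:soiled)
[3] after Right: (B; A:clean, B:soiled)

(B; A:clean, B:soiled)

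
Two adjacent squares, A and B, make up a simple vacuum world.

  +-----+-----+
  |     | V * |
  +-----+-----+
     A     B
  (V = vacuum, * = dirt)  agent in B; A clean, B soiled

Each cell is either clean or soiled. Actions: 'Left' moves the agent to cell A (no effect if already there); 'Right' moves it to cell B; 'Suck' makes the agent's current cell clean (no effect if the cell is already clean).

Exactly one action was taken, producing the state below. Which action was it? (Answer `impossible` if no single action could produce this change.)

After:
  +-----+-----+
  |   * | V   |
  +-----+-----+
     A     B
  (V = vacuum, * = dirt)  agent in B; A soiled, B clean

impossible

try  Left: <A|clean|soiled>
try Right: <B|clean|soiled>
try  Suck: <B|clean|clean>
no single action produces the after-state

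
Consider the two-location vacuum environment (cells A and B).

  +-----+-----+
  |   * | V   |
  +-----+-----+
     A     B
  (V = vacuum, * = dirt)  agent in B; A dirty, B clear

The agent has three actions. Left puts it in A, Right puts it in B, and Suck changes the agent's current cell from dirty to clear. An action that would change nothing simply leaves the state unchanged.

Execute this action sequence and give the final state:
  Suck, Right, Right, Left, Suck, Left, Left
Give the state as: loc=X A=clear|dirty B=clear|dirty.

1. Suck → loc=B A=dirty B=clear
2. Right → loc=B A=dirty B=clear
3. Right → loc=B A=dirty B=clear
4. Left → loc=A A=dirty B=clear
5. Suck → loc=A A=clear B=clear
6. Left → loc=A A=clear B=clear
7. Left → loc=A A=clear B=clear

loc=A A=clear B=clear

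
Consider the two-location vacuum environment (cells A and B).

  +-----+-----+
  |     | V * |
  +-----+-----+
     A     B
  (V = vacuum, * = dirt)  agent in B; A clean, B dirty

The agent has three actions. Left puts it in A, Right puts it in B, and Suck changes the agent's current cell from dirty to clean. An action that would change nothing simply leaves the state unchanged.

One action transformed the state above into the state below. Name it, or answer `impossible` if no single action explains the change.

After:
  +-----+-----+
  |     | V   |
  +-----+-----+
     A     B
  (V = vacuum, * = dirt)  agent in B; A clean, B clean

Suck

try  Left: (A; A:clean, B:dirty)
try Right: (B; A:clean, B:dirty)
try  Suck: (B; A:clean, B:clean)  ← match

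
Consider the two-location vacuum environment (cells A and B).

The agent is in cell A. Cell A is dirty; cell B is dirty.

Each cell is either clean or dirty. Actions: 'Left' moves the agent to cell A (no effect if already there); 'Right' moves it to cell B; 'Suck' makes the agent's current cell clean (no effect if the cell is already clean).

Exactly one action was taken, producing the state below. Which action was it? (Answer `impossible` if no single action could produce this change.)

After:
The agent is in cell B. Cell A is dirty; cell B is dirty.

try  Left: in A — A dirty, B dirty
try Right: in B — A dirty, B dirty  ← match
try  Suck: in A — A clean, B dirty

Right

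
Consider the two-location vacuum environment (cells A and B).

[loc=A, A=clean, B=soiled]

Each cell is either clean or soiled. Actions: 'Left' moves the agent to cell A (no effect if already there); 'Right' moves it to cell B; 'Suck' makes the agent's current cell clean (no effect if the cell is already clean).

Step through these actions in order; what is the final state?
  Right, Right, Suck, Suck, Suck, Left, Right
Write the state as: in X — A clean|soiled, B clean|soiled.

Right (#1): in B — A clean, B soiled
Right (#2): in B — A clean, B soiled
Suck (#3): in B — A clean, B clean
Suck (#4): in B — A clean, B clean
Suck (#5): in B — A clean, B clean
Left (#6): in A — A clean, B clean
Right (#7): in B — A clean, B clean

in B — A clean, B clean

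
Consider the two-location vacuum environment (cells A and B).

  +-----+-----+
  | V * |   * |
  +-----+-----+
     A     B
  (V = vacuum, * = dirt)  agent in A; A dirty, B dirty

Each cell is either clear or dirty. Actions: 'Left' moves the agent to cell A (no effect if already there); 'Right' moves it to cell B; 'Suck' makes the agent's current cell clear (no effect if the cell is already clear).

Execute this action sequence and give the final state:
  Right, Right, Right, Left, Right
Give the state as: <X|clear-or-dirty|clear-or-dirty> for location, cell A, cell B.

<B|dirty|dirty>

1) do Right; now <B|dirty|dirty>
2) do Right; now <B|dirty|dirty>
3) do Right; now <B|dirty|dirty>
4) do Left; now <A|dirty|dirty>
5) do Right; now <B|dirty|dirty>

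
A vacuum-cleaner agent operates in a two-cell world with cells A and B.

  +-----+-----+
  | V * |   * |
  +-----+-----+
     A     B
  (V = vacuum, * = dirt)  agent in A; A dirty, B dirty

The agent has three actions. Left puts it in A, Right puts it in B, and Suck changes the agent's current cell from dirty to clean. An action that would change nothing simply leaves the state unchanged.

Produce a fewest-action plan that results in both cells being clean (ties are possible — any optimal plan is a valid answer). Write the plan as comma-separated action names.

[1] after Suck: in A — A clean, B dirty
[2] after Right: in B — A clean, B dirty
[3] after Suck: in B — A clean, B clean
min 3: Suck A + move + Suck B

Suck, Right, Suck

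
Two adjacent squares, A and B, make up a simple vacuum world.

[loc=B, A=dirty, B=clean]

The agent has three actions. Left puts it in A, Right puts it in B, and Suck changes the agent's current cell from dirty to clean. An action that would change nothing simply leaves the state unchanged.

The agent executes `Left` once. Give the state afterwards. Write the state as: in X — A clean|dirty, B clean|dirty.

in A — A dirty, B clean

start: in B — A dirty, B clean
step 1/1 (Left): in A — A dirty, B clean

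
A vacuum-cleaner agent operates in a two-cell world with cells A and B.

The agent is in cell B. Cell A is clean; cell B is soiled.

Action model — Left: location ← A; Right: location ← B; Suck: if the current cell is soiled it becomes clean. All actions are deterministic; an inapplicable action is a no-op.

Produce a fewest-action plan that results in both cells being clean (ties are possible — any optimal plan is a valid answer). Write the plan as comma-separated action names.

[1] after Suck: <B|clean|clean>
min 1: B is soiled, one Suck

Suck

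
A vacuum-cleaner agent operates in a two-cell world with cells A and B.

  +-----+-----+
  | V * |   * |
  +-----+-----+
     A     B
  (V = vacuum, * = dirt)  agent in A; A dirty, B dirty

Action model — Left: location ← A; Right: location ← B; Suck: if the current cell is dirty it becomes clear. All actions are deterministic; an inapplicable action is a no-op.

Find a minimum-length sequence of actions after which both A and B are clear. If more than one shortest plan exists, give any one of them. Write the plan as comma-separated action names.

Suck, Right, Suck

t=1 Suck ⇒ <A|clear|dirty>
t=2 Right ⇒ <B|clear|dirty>
t=3 Suck ⇒ <B|clear|clear>
min 3: Suck A + move + Suck B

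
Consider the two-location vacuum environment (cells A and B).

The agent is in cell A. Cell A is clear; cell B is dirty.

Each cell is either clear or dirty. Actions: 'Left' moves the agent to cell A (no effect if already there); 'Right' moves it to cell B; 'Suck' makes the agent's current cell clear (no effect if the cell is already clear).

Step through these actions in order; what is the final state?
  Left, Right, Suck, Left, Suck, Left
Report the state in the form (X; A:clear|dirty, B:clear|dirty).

1) do Left; now (A; A:clear, B:dirty)
2) do Right; now (B; A:clear, B:dirty)
3) do Suck; now (B; A:clear, B:clear)
4) do Left; now (A; A:clear, B:clear)
5) do Suck; now (A; A:clear, B:clear)
6) do Left; now (A; A:clear, B:clear)

(A; A:clear, B:clear)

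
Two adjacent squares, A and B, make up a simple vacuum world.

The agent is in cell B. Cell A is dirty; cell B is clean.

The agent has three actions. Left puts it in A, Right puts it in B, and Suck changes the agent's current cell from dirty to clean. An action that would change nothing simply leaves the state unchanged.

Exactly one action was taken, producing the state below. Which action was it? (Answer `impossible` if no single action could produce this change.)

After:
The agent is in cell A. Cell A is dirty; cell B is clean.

try  Left: (A; A:dirty, B:clean)  ← match
try Right: (B; A:dirty, B:clean)
try  Suck: (B; A:dirty, B:clean)

Left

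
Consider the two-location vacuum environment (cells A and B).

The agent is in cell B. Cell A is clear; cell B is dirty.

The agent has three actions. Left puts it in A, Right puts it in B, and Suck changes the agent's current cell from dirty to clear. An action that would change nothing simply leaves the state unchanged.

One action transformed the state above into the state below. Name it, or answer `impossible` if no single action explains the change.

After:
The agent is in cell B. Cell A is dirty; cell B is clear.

impossible

try  Left: (A; A:clear, B:dirty)
try Right: (B; A:clear, B:dirty)
try  Suck: (B; A:clear, B:clear)
no single action produces the after-state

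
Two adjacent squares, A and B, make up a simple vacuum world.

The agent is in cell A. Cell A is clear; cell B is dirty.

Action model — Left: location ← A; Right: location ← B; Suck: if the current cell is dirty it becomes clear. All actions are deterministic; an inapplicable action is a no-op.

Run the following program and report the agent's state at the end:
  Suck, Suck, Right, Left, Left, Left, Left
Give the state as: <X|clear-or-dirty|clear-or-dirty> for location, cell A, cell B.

<A|clear|dirty>

[1] after Suck: <A|clear|dirty>
[2] after Suck: <A|clear|dirty>
[3] after Right: <B|clear|dirty>
[4] after Left: <A|clear|dirty>
[5] after Left: <A|clear|dirty>
[6] after Left: <A|clear|dirty>
[7] after Left: <A|clear|dirty>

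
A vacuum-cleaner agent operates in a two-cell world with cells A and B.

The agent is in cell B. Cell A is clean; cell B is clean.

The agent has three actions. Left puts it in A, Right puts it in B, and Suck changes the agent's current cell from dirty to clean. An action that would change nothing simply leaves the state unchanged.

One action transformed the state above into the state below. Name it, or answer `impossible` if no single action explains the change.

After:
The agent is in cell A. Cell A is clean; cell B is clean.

try  Left: (A; A:clean, B:clean)  ← match
try Right: (B; A:clean, B:clean)
try  Suck: (B; A:clean, B:clean)

Left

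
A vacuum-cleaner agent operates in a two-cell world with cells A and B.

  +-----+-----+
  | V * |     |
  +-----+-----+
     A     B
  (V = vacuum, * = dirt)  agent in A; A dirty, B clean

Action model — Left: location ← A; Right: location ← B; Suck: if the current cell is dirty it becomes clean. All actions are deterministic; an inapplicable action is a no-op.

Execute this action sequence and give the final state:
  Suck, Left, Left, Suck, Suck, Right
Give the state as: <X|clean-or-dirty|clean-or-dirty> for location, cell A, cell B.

<B|clean|clean>

1) do Suck; now <A|clean|clean>
2) do Left; now <A|clean|clean>
3) do Left; now <A|clean|clean>
4) do Suck; now <A|clean|clean>
5) do Suck; now <A|clean|clean>
6) do Right; now <B|clean|clean>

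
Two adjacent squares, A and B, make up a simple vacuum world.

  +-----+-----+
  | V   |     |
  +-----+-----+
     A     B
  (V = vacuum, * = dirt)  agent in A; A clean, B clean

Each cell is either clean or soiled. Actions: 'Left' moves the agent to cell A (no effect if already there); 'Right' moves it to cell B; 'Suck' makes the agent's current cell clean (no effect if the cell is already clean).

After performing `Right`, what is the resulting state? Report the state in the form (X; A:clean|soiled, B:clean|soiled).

start: (A; A:clean, B:clean)
1) do Right; now (B; A:clean, B:clean)

(B; A:clean, B:clean)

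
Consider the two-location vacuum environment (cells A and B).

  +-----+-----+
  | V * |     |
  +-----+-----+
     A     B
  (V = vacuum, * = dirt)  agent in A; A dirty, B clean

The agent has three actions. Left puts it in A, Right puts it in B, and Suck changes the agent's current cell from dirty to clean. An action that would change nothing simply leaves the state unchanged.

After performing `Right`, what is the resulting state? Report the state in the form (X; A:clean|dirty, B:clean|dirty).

start: (A; A:dirty, B:clean)
1) do Right; now (B; A:dirty, B:clean)

(B; A:dirty, B:clean)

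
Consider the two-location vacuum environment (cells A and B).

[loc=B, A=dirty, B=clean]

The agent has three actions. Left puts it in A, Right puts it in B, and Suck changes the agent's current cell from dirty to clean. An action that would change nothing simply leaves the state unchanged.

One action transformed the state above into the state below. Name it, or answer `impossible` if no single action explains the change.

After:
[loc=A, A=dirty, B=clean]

try  Left: loc=A A=dirty B=clean  ← match
try Right: loc=B A=dirty B=clean
try  Suck: loc=B A=dirty B=clean

Left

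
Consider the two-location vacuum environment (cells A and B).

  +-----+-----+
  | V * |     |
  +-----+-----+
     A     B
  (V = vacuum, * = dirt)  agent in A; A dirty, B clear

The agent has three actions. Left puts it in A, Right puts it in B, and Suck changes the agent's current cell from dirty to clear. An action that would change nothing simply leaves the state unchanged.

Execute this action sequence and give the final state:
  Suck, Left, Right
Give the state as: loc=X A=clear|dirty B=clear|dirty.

loc=B A=clear B=clear

step 1/3 (Suck): loc=A A=clear B=clear
step 2/3 (Left): loc=A A=clear B=clear
step 3/3 (Right): loc=B A=clear B=clear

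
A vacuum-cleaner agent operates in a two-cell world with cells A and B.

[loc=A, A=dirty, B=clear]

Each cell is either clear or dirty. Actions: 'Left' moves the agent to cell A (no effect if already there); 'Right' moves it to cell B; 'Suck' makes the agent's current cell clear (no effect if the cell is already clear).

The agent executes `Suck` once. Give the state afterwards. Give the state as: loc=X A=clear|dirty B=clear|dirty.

loc=A A=clear B=clear

start: loc=A A=dirty B=clear
[1] after Suck: loc=A A=clear B=clear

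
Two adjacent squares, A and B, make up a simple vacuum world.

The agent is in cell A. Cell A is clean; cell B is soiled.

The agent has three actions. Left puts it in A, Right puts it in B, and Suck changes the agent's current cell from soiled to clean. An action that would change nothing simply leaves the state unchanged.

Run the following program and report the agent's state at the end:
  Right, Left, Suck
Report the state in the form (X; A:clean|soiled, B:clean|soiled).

(A; A:clean, B:soiled)

Right (#1): (B; A:clean, B:soiled)
Left (#2): (A; A:clean, B:soiled)
Suck (#3): (A; A:clean, B:soiled)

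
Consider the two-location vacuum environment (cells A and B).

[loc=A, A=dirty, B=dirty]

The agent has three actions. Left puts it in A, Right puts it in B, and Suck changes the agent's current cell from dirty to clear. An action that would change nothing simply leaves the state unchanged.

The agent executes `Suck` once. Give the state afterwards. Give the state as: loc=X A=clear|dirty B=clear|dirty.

start: loc=A A=dirty B=dirty
[1] after Suck: loc=A A=clear B=dirty

loc=A A=clear B=dirty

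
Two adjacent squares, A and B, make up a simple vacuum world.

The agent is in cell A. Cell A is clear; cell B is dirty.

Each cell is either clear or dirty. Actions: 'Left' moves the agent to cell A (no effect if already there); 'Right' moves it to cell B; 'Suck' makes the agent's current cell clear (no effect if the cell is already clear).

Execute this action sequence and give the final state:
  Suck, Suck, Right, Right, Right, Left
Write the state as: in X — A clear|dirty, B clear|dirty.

in A — A clear, B dirty

step 1/6 (Suck): in A — A clear, B dirty
step 2/6 (Suck): in A — A clear, B dirty
step 3/6 (Right): in B — A clear, B dirty
step 4/6 (Right): in B — A clear, B dirty
step 5/6 (Right): in B — A clear, B dirty
step 6/6 (Left): in A — A clear, B dirty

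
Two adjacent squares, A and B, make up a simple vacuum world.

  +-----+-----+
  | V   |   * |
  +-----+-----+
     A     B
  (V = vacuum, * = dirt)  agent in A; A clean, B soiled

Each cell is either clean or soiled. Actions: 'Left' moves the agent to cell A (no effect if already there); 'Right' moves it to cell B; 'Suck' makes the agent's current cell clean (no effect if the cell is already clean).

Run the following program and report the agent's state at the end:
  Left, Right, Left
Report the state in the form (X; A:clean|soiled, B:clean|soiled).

(A; A:clean, B:soiled)

1) do Left; now (A; A:clean, B:soiled)
2) do Right; now (B; A:clean, B:soiled)
3) do Left; now (A; A:clean, B:soiled)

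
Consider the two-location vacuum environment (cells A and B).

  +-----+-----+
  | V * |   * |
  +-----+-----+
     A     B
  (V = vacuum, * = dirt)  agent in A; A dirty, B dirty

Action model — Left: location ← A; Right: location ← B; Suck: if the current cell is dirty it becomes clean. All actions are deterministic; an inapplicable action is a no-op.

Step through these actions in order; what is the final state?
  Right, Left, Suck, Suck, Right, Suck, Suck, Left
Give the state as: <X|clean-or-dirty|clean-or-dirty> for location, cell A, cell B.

[1] after Right: <B|dirty|dirty>
[2] after Left: <A|dirty|dirty>
[3] after Suck: <A|clean|dirty>
[4] after Suck: <A|clean|dirty>
[5] after Right: <B|clean|dirty>
[6] after Suck: <B|clean|clean>
[7] after Suck: <B|clean|clean>
[8] after Left: <A|clean|clean>

<A|clean|clean>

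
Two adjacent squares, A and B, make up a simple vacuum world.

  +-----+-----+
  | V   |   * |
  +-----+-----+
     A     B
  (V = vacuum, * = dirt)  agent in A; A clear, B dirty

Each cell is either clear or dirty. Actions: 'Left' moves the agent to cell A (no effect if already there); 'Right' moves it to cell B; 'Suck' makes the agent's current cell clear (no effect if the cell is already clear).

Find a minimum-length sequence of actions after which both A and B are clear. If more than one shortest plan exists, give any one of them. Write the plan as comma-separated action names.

Right (#1): loc=B A=clear B=dirty
Suck (#2): loc=B A=clear B=clear
min 2: go B then Suck

Right, Suck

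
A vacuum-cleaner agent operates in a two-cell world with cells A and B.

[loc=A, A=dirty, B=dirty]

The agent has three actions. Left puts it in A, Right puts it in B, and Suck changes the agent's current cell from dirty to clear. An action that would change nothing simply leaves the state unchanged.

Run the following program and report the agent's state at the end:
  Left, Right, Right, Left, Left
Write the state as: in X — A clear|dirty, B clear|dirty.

step 1/5 (Left): in A — A dirty, B dirty
step 2/5 (Right): in B — A dirty, B dirty
step 3/5 (Right): in B — A dirty, B dirty
step 4/5 (Left): in A — A dirty, B dirty
step 5/5 (Left): in A — A dirty, B dirty

in A — A dirty, B dirty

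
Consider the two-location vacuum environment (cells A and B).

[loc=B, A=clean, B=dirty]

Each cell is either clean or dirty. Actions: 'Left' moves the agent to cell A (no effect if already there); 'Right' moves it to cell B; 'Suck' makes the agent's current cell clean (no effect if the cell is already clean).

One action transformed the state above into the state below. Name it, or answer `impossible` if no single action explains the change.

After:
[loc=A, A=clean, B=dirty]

Left

try  Left: (A; A:clean, B:dirty)  ← match
try Right: (B; A:clean, B:dirty)
try  Suck: (B; A:clean, B:clean)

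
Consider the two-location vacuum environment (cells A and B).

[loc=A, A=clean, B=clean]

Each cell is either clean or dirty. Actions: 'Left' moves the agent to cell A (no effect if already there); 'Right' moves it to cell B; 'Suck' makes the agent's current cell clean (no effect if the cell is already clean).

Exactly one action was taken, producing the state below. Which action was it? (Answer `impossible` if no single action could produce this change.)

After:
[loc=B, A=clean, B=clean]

Right

try  Left: in A — A clean, B clean
try Right: in B — A clean, B clean  ← match
try  Suck: in A — A clean, B clean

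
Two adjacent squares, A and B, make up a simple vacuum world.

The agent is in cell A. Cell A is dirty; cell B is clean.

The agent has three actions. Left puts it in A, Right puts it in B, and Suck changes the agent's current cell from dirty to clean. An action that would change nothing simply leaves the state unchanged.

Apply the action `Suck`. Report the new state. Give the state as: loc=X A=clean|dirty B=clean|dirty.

start: loc=A A=dirty B=clean
Suck (#1): loc=A A=clean B=clean

loc=A A=clean B=clean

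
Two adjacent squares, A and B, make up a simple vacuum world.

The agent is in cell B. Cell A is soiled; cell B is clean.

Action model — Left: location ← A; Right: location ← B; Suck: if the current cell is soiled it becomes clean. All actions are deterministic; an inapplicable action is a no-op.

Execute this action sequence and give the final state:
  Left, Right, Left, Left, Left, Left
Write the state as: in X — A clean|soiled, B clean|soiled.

1) do Left; now in A — A soiled, B clean
2) do Right; now in B — A soiled, B clean
3) do Left; now in A — A soiled, B clean
4) do Left; now in A — A soiled, B clean
5) do Left; now in A — A soiled, B clean
6) do Left; now in A — A soiled, B clean

in A — A soiled, B clean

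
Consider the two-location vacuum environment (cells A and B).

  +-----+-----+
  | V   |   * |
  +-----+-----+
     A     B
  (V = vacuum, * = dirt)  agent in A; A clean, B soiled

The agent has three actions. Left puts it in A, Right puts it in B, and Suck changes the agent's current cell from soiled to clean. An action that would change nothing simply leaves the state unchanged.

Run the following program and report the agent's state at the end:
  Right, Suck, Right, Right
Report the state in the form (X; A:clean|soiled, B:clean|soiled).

[1] after Right: (B; A:clean, B:soiled)
[2] after Suck: (B; A:clean, B:clean)
[3] after Right: (B; A:clean, B:clean)
[4] after Right: (B; A:clean, B:clean)

(B; A:clean, B:clean)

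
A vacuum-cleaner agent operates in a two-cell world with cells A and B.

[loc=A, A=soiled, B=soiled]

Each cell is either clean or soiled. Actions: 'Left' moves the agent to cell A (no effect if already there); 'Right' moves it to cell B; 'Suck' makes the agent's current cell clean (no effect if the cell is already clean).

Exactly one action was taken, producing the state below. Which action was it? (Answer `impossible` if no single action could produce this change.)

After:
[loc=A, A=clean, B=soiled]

try  Left: loc=A A=soiled B=soiled
try Right: loc=B A=soiled B=soiled
try  Suck: loc=A A=clean B=soiled  ← match

Suck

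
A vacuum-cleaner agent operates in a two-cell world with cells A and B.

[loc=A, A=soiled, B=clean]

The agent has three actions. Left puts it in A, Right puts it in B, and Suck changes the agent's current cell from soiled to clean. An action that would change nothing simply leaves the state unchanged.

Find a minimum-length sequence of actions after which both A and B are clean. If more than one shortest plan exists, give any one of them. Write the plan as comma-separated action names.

Suck

1. Suck → in A — A clean, B clean
min 1: A is soiled, one Suck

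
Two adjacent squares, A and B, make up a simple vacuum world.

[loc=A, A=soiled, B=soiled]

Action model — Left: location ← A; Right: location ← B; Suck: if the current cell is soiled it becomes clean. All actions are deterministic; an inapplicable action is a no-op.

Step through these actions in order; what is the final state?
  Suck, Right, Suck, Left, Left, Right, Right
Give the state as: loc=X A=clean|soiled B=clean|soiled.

loc=B A=clean B=clean

[1] after Suck: loc=A A=clean B=soiled
[2] after Right: loc=B A=clean B=soiled
[3] after Suck: loc=B A=clean B=clean
[4] after Left: loc=A A=clean B=clean
[5] after Left: loc=A A=clean B=clean
[6] after Right: loc=B A=clean B=clean
[7] after Right: loc=B A=clean B=clean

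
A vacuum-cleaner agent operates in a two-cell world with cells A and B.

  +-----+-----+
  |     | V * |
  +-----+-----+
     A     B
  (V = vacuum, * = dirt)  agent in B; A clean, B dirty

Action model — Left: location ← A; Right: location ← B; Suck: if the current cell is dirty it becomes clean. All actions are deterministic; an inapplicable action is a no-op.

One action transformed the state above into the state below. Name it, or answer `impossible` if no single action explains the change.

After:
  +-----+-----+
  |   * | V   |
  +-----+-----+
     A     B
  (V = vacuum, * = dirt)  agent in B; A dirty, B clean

try  Left: in A — A clean, B dirty
try Right: in B — A clean, B dirty
try  Suck: in B — A clean, B clean
no single action produces the after-state

impossible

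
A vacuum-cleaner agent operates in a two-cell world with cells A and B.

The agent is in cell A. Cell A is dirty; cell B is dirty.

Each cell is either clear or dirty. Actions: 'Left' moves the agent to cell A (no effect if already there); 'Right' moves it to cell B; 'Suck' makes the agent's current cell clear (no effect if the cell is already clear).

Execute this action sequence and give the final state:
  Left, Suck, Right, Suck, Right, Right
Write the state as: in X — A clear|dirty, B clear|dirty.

in B — A clear, B clear

step 1/6 (Left): in A — A dirty, B dirty
step 2/6 (Suck): in A — A clear, B dirty
step 3/6 (Right): in B — A clear, B dirty
step 4/6 (Suck): in B — A clear, B clear
step 5/6 (Right): in B — A clear, B clear
step 6/6 (Right): in B — A clear, B clear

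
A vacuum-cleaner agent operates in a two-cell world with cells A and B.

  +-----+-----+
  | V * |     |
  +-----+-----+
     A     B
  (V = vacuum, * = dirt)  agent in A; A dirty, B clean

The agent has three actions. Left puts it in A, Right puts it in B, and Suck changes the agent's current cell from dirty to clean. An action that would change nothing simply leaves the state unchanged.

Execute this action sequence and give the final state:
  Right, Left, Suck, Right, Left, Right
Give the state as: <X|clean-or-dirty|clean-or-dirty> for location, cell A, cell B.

1. Right → <B|dirty|clean>
2. Left → <A|dirty|clean>
3. Suck → <A|clean|clean>
4. Right → <B|clean|clean>
5. Left → <A|clean|clean>
6. Right → <B|clean|clean>

<B|clean|clean>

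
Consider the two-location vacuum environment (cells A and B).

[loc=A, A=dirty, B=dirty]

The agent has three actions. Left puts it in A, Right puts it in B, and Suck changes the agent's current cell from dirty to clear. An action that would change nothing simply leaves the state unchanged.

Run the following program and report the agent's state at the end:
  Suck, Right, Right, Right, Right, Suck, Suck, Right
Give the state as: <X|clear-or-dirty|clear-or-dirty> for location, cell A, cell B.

<B|clear|clear>

[1] after Suck: <A|clear|dirty>
[2] after Right: <B|clear|dirty>
[3] after Right: <B|clear|dirty>
[4] after Right: <B|clear|dirty>
[5] after Right: <B|clear|dirty>
[6] after Suck: <B|clear|clear>
[7] after Suck: <B|clear|clear>
[8] after Right: <B|clear|clear>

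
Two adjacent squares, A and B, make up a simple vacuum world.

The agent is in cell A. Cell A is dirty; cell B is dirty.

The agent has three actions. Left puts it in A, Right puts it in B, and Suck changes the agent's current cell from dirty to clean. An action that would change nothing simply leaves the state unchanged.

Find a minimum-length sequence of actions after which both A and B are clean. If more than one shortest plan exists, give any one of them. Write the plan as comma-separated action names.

Suck, Right, Suck

t=1 Suck ⇒ <A|clean|dirty>
t=2 Right ⇒ <B|clean|dirty>
t=3 Suck ⇒ <B|clean|clean>
min 3: Suck A + move + Suck B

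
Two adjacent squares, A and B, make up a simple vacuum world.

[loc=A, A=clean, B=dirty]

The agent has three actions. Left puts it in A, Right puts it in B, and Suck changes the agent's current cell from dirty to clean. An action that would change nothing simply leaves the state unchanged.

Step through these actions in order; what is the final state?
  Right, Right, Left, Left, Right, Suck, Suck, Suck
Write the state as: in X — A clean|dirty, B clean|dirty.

in B — A clean, B clean

1. Right → in B — A clean, B dirty
2. Right → in B — A clean, B dirty
3. Left → in A — A clean, B dirty
4. Left → in A — A clean, B dirty
5. Right → in B — A clean, B dirty
6. Suck → in B — A clean, B clean
7. Suck → in B — A clean, B clean
8. Suck → in B — A clean, B clean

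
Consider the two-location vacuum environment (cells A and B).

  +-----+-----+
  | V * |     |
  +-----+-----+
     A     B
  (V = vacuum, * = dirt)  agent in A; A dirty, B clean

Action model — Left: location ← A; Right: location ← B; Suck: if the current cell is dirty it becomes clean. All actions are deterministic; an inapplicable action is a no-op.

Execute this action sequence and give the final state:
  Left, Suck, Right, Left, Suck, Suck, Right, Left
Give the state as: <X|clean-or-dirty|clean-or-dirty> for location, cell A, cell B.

<A|clean|clean>

[1] after Left: <A|dirty|clean>
[2] after Suck: <A|clean|clean>
[3] after Right: <B|clean|clean>
[4] after Left: <A|clean|clean>
[5] after Suck: <A|clean|clean>
[6] after Suck: <A|clean|clean>
[7] after Right: <B|clean|clean>
[8] after Left: <A|clean|clean>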